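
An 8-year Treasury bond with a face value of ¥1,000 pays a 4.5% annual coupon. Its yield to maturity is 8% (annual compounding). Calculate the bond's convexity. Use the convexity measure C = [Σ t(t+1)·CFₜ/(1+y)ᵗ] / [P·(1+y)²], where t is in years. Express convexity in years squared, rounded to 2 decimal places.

48.98

With y = 0.08:
  t   CF        PV=CF/(1+0.08)^t    t·PV        t(t+1)·PV
  1        45.00        41.6667        41.6667          83.3333
  2        45.00        38.5802        77.1605         231.4815
  3        45.00        35.7225       107.1674         428.6694
  4        45.00        33.0763       132.3054         661.5269
  5        45.00        30.6262       153.1312         918.7873
  6        45.00        28.3576       170.1458       1,191.0206
  7        45.00        26.2571       183.7995       1,470.3958
  8     1,045.00       564.5810     4,516.6479      40,649.8309
  Σ                    798.8676     5,382.0243      45,635.0457
P = 798.8676.
Convexity = Σ t(t+1)·PV / [P·(1+y)²] = 45,635.0457 / (798.8676 × 1.166400) = 48.97519.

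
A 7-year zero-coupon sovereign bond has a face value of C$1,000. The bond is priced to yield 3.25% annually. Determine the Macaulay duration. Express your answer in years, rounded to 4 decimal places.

A zero-coupon bond has a single cash flow at maturity, so its Macaulay duration equals its maturity: 7 years.

7.0000 years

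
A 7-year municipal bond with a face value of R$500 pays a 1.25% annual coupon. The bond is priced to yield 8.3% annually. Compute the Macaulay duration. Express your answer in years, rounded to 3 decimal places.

6.664 years

Periodic yield y = 0.083. Discount each cash flow and weight by its year:
  t   CF        PV=CF/(1+0.083)^t    t·PV
  1         6.25         5.7710         5.7710
  2         6.25         5.3287        10.6574
  3         6.25         4.9203        14.7610
  4         6.25         4.5432        18.1730
  5         6.25         4.1951        20.9753
  6         6.25         3.8736        23.2413
  7       506.25       289.7116     2,027.9810
  Σ                    318.3435     2,121.5600
Price P = Σ PV = 318.3435.
Macaulay duration = Σ(t·PV) / P = 2,121.5600 / 318.3435 = 6.66437 years.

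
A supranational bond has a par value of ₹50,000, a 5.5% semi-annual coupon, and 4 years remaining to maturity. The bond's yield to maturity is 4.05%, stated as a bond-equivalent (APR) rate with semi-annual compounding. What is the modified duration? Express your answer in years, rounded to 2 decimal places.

3.58 years

Periodic yield y = 0.02025. First find Macaulay duration:
  t   CF        PV=CF/(1+0.02025)^t    t·PV
  1     1,375.00     1,347.7089     1,347.7089
  2     1,375.00     1,320.9595     2,641.9189
  3     1,375.00     1,294.7410     3,884.2229
  4     1,375.00     1,269.0428     5,076.1714
  5     1,375.00     1,243.8548     6,219.2739
  6     1,375.00     1,219.1667     7,315.0000
  7     1,375.00     1,194.9685     8,364.7798
  8    51,375.00    43,762.1860   350,097.4877
  Σ                 52,652.6281   384,946.5635
P = 52,652.6281; Macaulay duration = 384,946.5635 / 52,652.6281 = 7.31106 half-year periods = 3.65553 years.
Modified duration = D_Mac / (1 + y) = 3.65553 / 1.02025 = 3.58298 years.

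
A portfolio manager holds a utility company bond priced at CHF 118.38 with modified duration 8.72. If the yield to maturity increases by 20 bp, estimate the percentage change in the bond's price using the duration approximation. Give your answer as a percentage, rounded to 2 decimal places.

-1.74%

Duration approximation: ΔP/P ≈ -D_mod · Δy = -8.72 × (+0.002) = -0.017440.
As a percentage: -1.7440%.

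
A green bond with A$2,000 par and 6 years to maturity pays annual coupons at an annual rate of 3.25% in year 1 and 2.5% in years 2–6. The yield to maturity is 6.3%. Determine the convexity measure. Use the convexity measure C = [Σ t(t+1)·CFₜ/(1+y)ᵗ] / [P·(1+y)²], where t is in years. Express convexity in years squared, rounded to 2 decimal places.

33.62

With y = 0.063:
  t   CF        PV=CF/(1+0.063)^t    t·PV        t(t+1)·PV
  1        65.00        61.1477        61.1477         122.2954
  2        50.00        44.2490        88.4980         265.4940
  3        50.00        41.6265       124.8796         499.5184
  4        50.00        39.1595       156.6379         783.1897
  5        50.00        36.8386       184.1932       1,105.1594
  6     2,050.00     1,420.8698     8,525.2186      59,676.5303
  Σ                  1,643.8911     9,140.5751      62,452.1871
P = 1,643.8911.
Convexity = Σ t(t+1)·PV / [P·(1+y)²] = 62,452.1871 / (1,643.8911 × 1.129969) = 33.62080.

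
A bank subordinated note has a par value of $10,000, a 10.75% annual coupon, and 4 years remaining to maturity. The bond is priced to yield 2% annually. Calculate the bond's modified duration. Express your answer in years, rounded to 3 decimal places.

3.463 years

Periodic yield y = 0.02. First find Macaulay duration:
  t   CF        PV=CF/(1+0.02)^t    t·PV
  1     1,075.00     1,053.9216     1,053.9216
  2     1,075.00     1,033.2564     2,066.5129
  3     1,075.00     1,012.9965     3,038.9895
  4    11,075.00    10,231.5881    40,926.3524
  Σ                 13,331.7626    47,085.7764
P = 13,331.7626; Macaulay duration = 47,085.7764 / 13,331.7626 = 3.53185 years.
Modified duration = D_Mac / (1 + y) = 3.53185 / 1.02 = 3.46260 years.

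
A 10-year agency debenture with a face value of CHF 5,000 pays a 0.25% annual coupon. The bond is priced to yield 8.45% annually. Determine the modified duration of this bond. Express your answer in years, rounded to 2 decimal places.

Periodic yield y = 0.0845. First find Macaulay duration:
  t   CF        PV=CF/(1+0.0845)^t    t·PV
  1        12.50        11.5260        11.5260
  2        12.50        10.6280        21.2560
  3        12.50         9.7999        29.3997
  4        12.50         9.0363        36.1453
  5        12.50         8.3322        41.6612
  6        12.50         7.6830        46.0982
  7        12.50         7.0844        49.5908
  8        12.50         6.5324        52.2593
  9        12.50         6.0234        54.2109
  10    5,012.50     2,227.1980    22,271.9797
  Σ                  2,303.8437    22,614.1271
P = 2,303.8437; Macaulay duration = 22,614.1271 / 2,303.8437 = 9.81583 years.
Modified duration = D_Mac / (1 + y) = 9.81583 / 1.0845 = 9.05101 years.

9.05 years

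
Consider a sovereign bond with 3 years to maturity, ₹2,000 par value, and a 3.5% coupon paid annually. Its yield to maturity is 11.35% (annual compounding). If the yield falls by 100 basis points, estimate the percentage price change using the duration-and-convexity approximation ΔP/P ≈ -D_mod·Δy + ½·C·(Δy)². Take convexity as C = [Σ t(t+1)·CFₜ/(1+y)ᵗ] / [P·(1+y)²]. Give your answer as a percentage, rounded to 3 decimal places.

+2.639%

With y = 0.1135:
  t   CF        PV=CF/(1+0.1135)^t    t·PV        t(t+1)·PV
  1        70.00        62.8648        62.8648         125.7297
  2        70.00        56.4570       112.9139         338.7418
  3     2,070.00     1,499.3385     4,498.0154      17,992.0615
  Σ                  1,618.6603     4,673.7942      18,456.5330
P = 1,618.6603; D_Mac = 2.88745 yrs; D_mod = 2.59313 yrs; C = 9.19632.
Duration effect: -2.59313 × (-0.01) = +0.025931
Convexity effect: 0.5 × 9.19632 × (-0.01)² = +0.0004598
ΔP/P ≈ +0.025931 + 0.0004598 = +0.026391 = +2.6391%.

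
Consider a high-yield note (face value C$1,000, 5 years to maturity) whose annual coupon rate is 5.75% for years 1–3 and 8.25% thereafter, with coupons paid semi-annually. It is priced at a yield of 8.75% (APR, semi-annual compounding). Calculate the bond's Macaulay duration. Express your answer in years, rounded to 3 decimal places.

Periodic yield y = 0.04375. Discount each cash flow and weight by its period:
  t   CF        PV=CF/(1+0.04375)^t    t·PV
  1        28.75        27.5449        27.5449
  2        28.75        26.3903        52.7807
  3        28.75        25.2842        75.8525
  4        28.75        24.2243        96.8973
  5        28.75        23.2089       116.0447
  6        28.75        22.2361       133.4167
  7        41.25        30.5667       213.9669
  8        41.25        29.2855       234.2837
  9        41.25        28.0579       252.5213
  10    1,041.25       678.5629     6,785.6293
  Σ                    915.3618     7,988.9380
Price P = Σ PV = 915.3618.
Macaulay duration = Σ(t·PV) / P = 7,988.9380 / 915.3618 = 8.72763 half-year periods.
In years: 8.72763 / 2 = 4.36381 years.

4.364 years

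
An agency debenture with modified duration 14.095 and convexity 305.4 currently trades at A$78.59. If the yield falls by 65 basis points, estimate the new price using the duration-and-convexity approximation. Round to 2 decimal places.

A$86.30

Duration effect: -D_mod·Δy = -14.095 × (-0.0065) = +0.0916175
Convexity effect: ½·C·(Δy)² = 0.5 × 305.4 × (-0.0065)² = +0.006451575
ΔP/P ≈ +0.0916175 + 0.006451575 = +0.098069075
New price ≈ 78.59 × (1 + 0.098069075) = 86.29724860425.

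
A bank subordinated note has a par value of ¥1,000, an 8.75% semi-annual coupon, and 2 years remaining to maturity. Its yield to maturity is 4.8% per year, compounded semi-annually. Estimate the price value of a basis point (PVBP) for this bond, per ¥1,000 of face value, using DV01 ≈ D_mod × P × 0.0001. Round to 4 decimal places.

Periodic yield y = 0.024.
  t   CF        PV=CF/(1+0.024)^t    t·PV
  1        43.75        42.7246        42.7246
  2        43.75        41.7233        83.4465
  3        43.75        40.7454       122.2361
  4     1,043.75       949.2851     3,797.1404
  Σ                  1,074.4783     4,045.5476
P = 1,074.4783; D_Mac = 3.76513 half-year periods = 1.88256 yrs; D_mod = 1.83844 yrs.
DV01 ≈ 1.83844 × 1,074.4783 × 0.0001 = 0.197537.

¥0.1975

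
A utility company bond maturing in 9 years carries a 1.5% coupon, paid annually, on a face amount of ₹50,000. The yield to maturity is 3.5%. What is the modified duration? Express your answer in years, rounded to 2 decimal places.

Periodic yield y = 0.035. First find Macaulay duration:
  t   CF        PV=CF/(1+0.035)^t    t·PV
  1       750.00       724.6377       724.6377
  2       750.00       700.1330     1,400.2661
  3       750.00       676.4570     2,029.3711
  4       750.00       653.5817     2,614.3267
  5       750.00       631.4799     3,157.3994
  6       750.00       610.1255     3,660.7529
  7       750.00       589.4932     4,126.4525
  8       750.00       569.5587     4,556.4693
  9    50,750.00    37,236.8468   335,131.6215
  Σ                 42,392.3135   357,401.2972
P = 42,392.3135; Macaulay duration = 357,401.2972 / 42,392.3135 = 8.43080 years.
Modified duration = D_Mac / (1 + y) = 8.43080 / 1.035 = 8.14570 years.

8.15 years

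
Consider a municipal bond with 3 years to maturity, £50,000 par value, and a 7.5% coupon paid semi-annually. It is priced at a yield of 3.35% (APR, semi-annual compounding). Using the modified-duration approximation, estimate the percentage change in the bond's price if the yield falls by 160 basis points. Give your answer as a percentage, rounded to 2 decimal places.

Periodic yield y = 0.01675. Modified duration first:
  t   CF        PV=CF/(1+0.01675)^t    t·PV
  1     1,875.00     1,844.1111     1,844.1111
  2     1,875.00     1,813.7311     3,627.4623
  3     1,875.00     1,783.8516     5,351.5549
  4     1,875.00     1,754.4643     7,017.8574
  5     1,875.00     1,725.5612     8,627.8060
  6    51,875.00    46,954.0462   281,724.2774
  Σ                 55,875.7657   308,193.0691
P = 55,875.7657; D_Mac = 5.51568 half-year periods = 2.75784 yrs; D_mod = 2.75784/(1+0.01675) = 2.71241 yrs.
ΔP/P ≈ -D_mod · Δy = -2.71241 × (-0.016) = +0.043399 = +4.3399%.

+4.34%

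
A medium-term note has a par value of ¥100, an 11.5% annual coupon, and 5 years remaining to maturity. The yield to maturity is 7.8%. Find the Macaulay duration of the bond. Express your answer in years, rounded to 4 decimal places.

Periodic yield y = 0.078. Discount each cash flow and weight by its year:
  t   CF        PV=CF/(1+0.078)^t    t·PV
  1        11.50        10.6679        10.6679
  2        11.50         9.8960        19.7920
  3        11.50         9.1800        27.5399
  4        11.50         8.5157        34.0630
  5       111.50        76.5916       382.9579
  Σ                    114.8512       475.0208
Price P = Σ PV = 114.8512.
Macaulay duration = Σ(t·PV) / P = 475.0208 / 114.8512 = 4.13597 years.

4.1360 years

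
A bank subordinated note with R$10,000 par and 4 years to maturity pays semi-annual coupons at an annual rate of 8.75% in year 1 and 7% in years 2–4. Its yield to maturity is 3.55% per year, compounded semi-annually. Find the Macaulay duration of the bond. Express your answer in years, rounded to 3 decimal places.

Periodic yield y = 0.01775. Discount each cash flow and weight by its period:
  t   CF        PV=CF/(1+0.01775)^t    t·PV
  1       437.50       429.8698       429.8698
  2       437.50       422.3727       844.7454
  3       350.00       332.0051       996.0152
  4       350.00       326.2148     1,304.8590
  5       350.00       320.5254     1,602.6271
  6       350.00       314.9353     1,889.6120
  7       350.00       309.4427     2,166.0990
  8    10,350.00     8,991.0717    71,928.5737
  Σ                 11,446.4375    81,162.4012
Price P = Σ PV = 11,446.4375.
Macaulay duration = Σ(t·PV) / P = 81,162.4012 / 11,446.4375 = 7.09063 half-year periods.
In years: 7.09063 / 2 = 3.54531 years.

3.545 years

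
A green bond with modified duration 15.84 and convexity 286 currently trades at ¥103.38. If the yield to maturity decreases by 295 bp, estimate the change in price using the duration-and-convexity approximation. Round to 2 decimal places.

Duration effect: -D_mod·Δy = -15.84 × (-0.0295) = +0.467280
Convexity effect: ½·C·(Δy)² = 0.5 × 286 × (-0.0295)² = +0.12444575
ΔP/P ≈ +0.467280 + 0.12444575 = +0.59172575
ΔP ≈ 103.38 × (+0.59172575) = +61.172608035.

+¥61.17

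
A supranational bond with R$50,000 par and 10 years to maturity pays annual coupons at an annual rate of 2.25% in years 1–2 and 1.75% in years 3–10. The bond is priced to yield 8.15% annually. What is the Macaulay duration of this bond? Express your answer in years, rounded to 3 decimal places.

Periodic yield y = 0.0815. Discount each cash flow and weight by its year:
  t   CF        PV=CF/(1+0.0815)^t    t·PV
  1     1,125.00     1,040.2219     1,040.2219
  2     1,125.00       961.8326     1,923.6651
  3       875.00       691.7171     2,075.1512
  4       875.00       639.5904     2,558.3617
  5       875.00       591.3920     2,956.9599
  6       875.00       546.8257     3,280.9541
  7       875.00       505.6178     3,539.3249
  8       875.00       467.5153     3,740.1227
  9       875.00       432.2842     3,890.5576
  10   50,875.00    23,240.1638   232,401.6379
  Σ                 29,117.1608   257,406.9570
Price P = Σ PV = 29,117.1608.
Macaulay duration = Σ(t·PV) / P = 257,406.9570 / 29,117.1608 = 8.84039 years.

8.840 years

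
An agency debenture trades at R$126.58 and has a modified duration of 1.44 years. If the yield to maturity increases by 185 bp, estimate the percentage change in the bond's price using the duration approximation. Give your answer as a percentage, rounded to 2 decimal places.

-2.66%

Duration approximation: ΔP/P ≈ -D_mod · Δy = -1.44 × (+0.0185) = -0.026640.
As a percentage: -2.6640%.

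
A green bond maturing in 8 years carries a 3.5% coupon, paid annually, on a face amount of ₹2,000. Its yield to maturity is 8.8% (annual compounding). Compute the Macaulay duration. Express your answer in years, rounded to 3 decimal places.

Periodic yield y = 0.088. Discount each cash flow and weight by its year:
  t   CF        PV=CF/(1+0.088)^t    t·PV
  1        70.00        64.3382        64.3382
  2        70.00        59.1344       118.2688
  3        70.00        54.3515       163.0544
  4        70.00        49.9554       199.8216
  5        70.00        45.9149       229.5745
  6        70.00        42.2012       253.2071
  7        70.00        38.7879       271.5150
  8     2,070.00     1,054.2393     8,433.9140
  Σ                  1,408.9227     9,733.6937
Price P = Σ PV = 1,408.9227.
Macaulay duration = Σ(t·PV) / P = 9,733.6937 / 1,408.9227 = 6.90861 years.

6.909 years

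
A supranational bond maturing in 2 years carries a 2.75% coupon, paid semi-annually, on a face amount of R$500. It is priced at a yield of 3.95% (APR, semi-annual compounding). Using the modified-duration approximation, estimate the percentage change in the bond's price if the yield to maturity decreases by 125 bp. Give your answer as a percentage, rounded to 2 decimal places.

Periodic yield y = 0.01975. Modified duration first:
  t   CF        PV=CF/(1+0.01975)^t    t·PV
  1        6.875         6.7418         6.7418
  2        6.875         6.6113        13.2226
  3        6.875         6.4832        19.4497
  4      506.875       468.7335     1,874.9341
  Σ                    488.5699     1,914.3482
P = 488.5699; D_Mac = 3.91827 half-year periods = 1.95913 yrs; D_mod = 1.95913/(1+0.01975) = 1.92119 yrs.
ΔP/P ≈ -D_mod · Δy = -1.92119 × (-0.0125) = +0.024015 = +2.4015%.

+2.40%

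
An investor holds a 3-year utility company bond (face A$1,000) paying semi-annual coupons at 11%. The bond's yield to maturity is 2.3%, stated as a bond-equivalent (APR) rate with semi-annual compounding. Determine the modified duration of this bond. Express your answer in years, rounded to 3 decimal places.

Periodic yield y = 0.0115. First find Macaulay duration:
  t   CF        PV=CF/(1+0.0115)^t    t·PV
  1        55.00        54.3747        54.3747
  2        55.00        53.7565       107.5130
  3        55.00        53.1453       159.4360
  4        55.00        52.5411       210.1644
  5        55.00        51.9437       259.7187
  6     1,055.00       985.0474     5,910.2845
  Σ                  1,250.8088     6,701.4913
P = 1,250.8088; Macaulay duration = 6,701.4913 / 1,250.8088 = 5.35773 half-year periods = 2.67886 years.
Modified duration = D_Mac / (1 + y) = 2.67886 / 1.0115 = 2.64841 years.

2.648 years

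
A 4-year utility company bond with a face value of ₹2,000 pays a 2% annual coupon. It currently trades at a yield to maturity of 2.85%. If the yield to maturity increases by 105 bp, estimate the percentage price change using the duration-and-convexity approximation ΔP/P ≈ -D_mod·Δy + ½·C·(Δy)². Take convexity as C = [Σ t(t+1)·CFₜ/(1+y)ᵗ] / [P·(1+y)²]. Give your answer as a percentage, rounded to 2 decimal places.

With y = 0.0285:
  t   CF        PV=CF/(1+0.0285)^t    t·PV        t(t+1)·PV
  1        40.00        38.8916        38.8916          77.7832
  2        40.00        37.8139        75.6278         226.8834
  3        40.00        36.7661       110.2982         441.1927
  4     2,040.00     1,823.1105     7,292.4418      36,462.2092
  Σ                  1,936.5820     7,517.2594      37,208.0685
P = 1,936.5820; D_Mac = 3.88171 yrs; D_mod = 3.77415 yrs; C = 18.16321.
Duration effect: -3.77415 × (+0.0105) = -0.039629
Convexity effect: 0.5 × 18.16321 × (0.0105)² = +0.0010012
ΔP/P ≈ -0.039629 + 0.0010012 = -0.038627 = -3.8627%.

-3.86%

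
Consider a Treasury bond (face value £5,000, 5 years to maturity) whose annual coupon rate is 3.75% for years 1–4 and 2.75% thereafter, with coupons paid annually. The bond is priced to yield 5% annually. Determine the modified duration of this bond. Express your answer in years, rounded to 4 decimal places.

Periodic yield y = 0.05. First find Macaulay duration:
  t   CF        PV=CF/(1+0.05)^t    t·PV
  1       187.50       178.5714       178.5714
  2       187.50       170.0680       340.1361
  3       187.50       161.9695       485.9086
  4       187.50       154.2567       617.0269
  5     5,137.50     4,025.3657    20,126.8284
  Σ                  4,690.2314    21,748.4714
P = 4,690.2314; Macaulay duration = 21,748.4714 / 4,690.2314 = 4.63697 years.
Modified duration = D_Mac / (1 + y) = 4.63697 / 1.05 = 4.41616 years.

4.4162 years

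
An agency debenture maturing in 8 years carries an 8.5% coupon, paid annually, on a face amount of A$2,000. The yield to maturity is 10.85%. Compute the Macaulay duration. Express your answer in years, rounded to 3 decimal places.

Periodic yield y = 0.1085. Discount each cash flow and weight by its year:
  t   CF        PV=CF/(1+0.1085)^t    t·PV
  1       170.00       153.3604       153.3604
  2       170.00       138.3495       276.6990
  3       170.00       124.8078       374.4235
  4       170.00       112.5916       450.3665
  5       170.00       101.5712       507.8558
  6       170.00        91.6294       549.7763
  7       170.00        82.6607       578.6248
  8     2,170.00       951.8624     7,614.8989
  Σ                  1,756.8329    10,506.0052
Price P = Σ PV = 1,756.8329.
Macaulay duration = Σ(t·PV) / P = 10,506.0052 / 1,756.8329 = 5.98008 years.

5.980 years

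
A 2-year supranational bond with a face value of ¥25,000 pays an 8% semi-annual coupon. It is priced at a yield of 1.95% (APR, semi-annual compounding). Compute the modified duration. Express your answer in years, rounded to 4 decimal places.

Periodic yield y = 0.00975. First find Macaulay duration:
  t   CF        PV=CF/(1+0.00975)^t    t·PV
  1     1,000.00       990.3441       990.3441
  2     1,000.00       980.7815     1,961.5630
  3     1,000.00       971.3112     2,913.9337
  4    26,000.00    25,010.2424   100,040.9695
  Σ                 27,952.6793   105,906.8104
P = 27,952.6793; Macaulay duration = 105,906.8104 / 27,952.6793 = 3.78879 half-year periods = 1.89439 years.
Modified duration = D_Mac / (1 + y) = 1.89439 / 1.00975 = 1.87610 years.

1.8761 years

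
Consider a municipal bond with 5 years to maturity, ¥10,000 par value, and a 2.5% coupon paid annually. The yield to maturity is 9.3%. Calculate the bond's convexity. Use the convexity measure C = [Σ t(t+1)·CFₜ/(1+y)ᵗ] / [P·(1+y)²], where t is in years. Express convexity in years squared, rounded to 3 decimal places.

With y = 0.093:
  t   CF        PV=CF/(1+0.093)^t    t·PV        t(t+1)·PV
  1       250.00       228.7283       228.7283         457.4565
  2       250.00       209.2665       418.5330       1,255.5989
  3       250.00       191.4606       574.3819       2,297.5278
  4       250.00       175.1699       700.6794       3,503.3970
  5    10,250.00     6,570.8727    32,854.3637     197,126.1820
  Σ                  7,375.4980    34,776.6863     204,640.1622
P = 7,375.4980.
Convexity = Σ t(t+1)·PV / [P·(1+y)²] = 204,640.1622 / (7,375.4980 × 1.194649) = 23.22519.

23.225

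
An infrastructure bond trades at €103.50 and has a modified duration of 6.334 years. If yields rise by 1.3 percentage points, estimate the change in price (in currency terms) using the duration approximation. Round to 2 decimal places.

-€8.52

Duration approximation: ΔP/P ≈ -D_mod · Δy = -6.334 × (+0.013) = -0.082342.
ΔP ≈ 103.50 × (-0.082342) = -8.522397.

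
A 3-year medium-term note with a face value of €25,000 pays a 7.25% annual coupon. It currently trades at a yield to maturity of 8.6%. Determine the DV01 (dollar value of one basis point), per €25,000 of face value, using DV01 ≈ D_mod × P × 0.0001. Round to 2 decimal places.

Periodic yield y = 0.086.
  t   CF        PV=CF/(1+0.086)^t    t·PV
  1     1,812.50     1,668.9687     1,668.9687
  2     1,812.50     1,536.8036     3,073.6072
  3    26,812.50    20,933.7886    62,801.3657
  Σ                 24,139.5609    67,543.9416
P = 24,139.5609; D_Mac = 2.79806 yrs; D_mod = 2.57648 yrs.
DV01 ≈ 2.57648 × 24,139.5609 × 0.0001 = 6.219516.

€6.22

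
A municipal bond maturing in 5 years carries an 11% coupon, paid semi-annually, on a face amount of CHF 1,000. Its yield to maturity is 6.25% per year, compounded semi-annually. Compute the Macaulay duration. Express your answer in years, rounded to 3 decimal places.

4.078 years

Periodic yield y = 0.03125. Discount each cash flow and weight by its period:
  t   CF        PV=CF/(1+0.03125)^t    t·PV
  1        55.00        53.3333        53.3333
  2        55.00        51.7172       103.4343
  3        55.00        50.1500       150.4500
  4        55.00        48.6303       194.5212
  5        55.00        47.1566       235.7832
  6        55.00        45.7277       274.3659
  7        55.00        44.3420       310.3938
  8        55.00        42.9983       343.9862
  9        55.00        41.6953       375.2576
  10    1,055.00       775.5554     7,755.5543
  Σ                  1,201.3060     9,797.0798
Price P = Σ PV = 1,201.3060.
Macaulay duration = Σ(t·PV) / P = 9,797.0798 / 1,201.3060 = 8.15536 half-year periods.
In years: 8.15536 / 2 = 4.07768 years.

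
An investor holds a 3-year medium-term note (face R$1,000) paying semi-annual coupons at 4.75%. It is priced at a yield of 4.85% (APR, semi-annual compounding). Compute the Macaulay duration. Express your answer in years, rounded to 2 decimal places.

Periodic yield y = 0.02425. Discount each cash flow and weight by its period:
  t   CF        PV=CF/(1+0.02425)^t    t·PV
  1        23.75        23.1877        23.1877
  2        23.75        22.6387        45.2774
  3        23.75        22.1027        66.3082
  4        23.75        21.5794        86.3177
  5        23.75        21.0685       105.3425
  6     1,023.75       886.6620     5,319.9718
  Σ                    997.2390     5,646.4053
Price P = Σ PV = 997.2390.
Macaulay duration = Σ(t·PV) / P = 5,646.4053 / 997.2390 = 5.66204 half-year periods.
In years: 5.66204 / 2 = 2.83102 years.

2.83 years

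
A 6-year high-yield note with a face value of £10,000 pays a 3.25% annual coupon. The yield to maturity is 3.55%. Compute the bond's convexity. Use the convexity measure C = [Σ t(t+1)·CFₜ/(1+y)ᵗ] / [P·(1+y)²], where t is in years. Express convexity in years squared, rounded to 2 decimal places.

35.21

With y = 0.0355:
  t   CF        PV=CF/(1+0.0355)^t    t·PV        t(t+1)·PV
  1       325.00       313.8580       313.8580         627.7161
  2       325.00       303.0981       606.1961       1,818.5884
  3       325.00       292.7070       878.1209       3,512.4835
  4       325.00       282.6721     1,130.6884       5,653.4420
  5       325.00       272.9813     1,364.9063       8,189.4380
  6    10,325.00     8,375.0892    50,250.5352     351,753.7462
  Σ                  9,840.4056    54,544.3049     371,555.4142
P = 9,840.4056.
Convexity = Σ t(t+1)·PV / [P·(1+y)²] = 371,555.4142 / (9,840.4056 × 1.072260) = 35.21360.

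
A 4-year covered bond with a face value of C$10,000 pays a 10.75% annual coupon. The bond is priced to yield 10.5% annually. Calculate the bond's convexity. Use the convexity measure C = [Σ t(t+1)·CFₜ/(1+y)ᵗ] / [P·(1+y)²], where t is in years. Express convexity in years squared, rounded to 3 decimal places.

13.437

With y = 0.105:
  t   CF        PV=CF/(1+0.105)^t    t·PV        t(t+1)·PV
  1     1,075.00       972.8507       972.8507       1,945.7014
  2     1,075.00       880.4079     1,760.8157       5,282.4471
  3     1,075.00       796.7492     2,390.2476       9,560.9903
  4    11,075.00     7,428.3887    29,713.5549     148,567.7747
  Σ                 10,078.3965    34,837.4689     165,356.9135
P = 10,078.3965.
Convexity = Σ t(t+1)·PV / [P·(1+y)²] = 165,356.9135 / (10,078.3965 × 1.221025) = 13.43713.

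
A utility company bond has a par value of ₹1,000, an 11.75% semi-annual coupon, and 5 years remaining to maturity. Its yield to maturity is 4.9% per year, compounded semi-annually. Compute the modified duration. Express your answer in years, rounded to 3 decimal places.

Periodic yield y = 0.0245. First find Macaulay duration:
  t   CF        PV=CF/(1+0.0245)^t    t·PV
  1        58.75        57.3450        57.3450
  2        58.75        55.9737       111.9474
  3        58.75        54.6351       163.9054
  4        58.75        53.3286       213.3143
  5        58.75        52.0533       260.2664
  6        58.75        50.8085       304.8508
  7        58.75        49.5934       347.1540
  8        58.75        48.4074       387.2596
  9        58.75        47.2498       425.2484
  10    1,058.75       831.1393     8,311.3926
  Σ                  1,300.5341    10,582.6839
P = 1,300.5341; Macaulay duration = 10,582.6839 / 1,300.5341 = 8.13718 half-year periods = 4.06859 years.
Modified duration = D_Mac / (1 + y) = 4.06859 / 1.0245 = 3.97129 years.

3.971 years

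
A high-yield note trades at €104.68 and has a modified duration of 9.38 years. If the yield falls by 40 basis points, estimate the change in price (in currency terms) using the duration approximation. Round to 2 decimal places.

+€3.93

Duration approximation: ΔP/P ≈ -D_mod · Δy = -9.38 × (-0.004) = +0.037520.
ΔP ≈ 104.68 × (+0.037520) = +3.9275936.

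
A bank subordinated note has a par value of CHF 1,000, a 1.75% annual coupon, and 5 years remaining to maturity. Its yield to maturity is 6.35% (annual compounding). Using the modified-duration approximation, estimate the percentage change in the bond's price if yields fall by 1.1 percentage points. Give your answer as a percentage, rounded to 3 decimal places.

+4.973%

Periodic yield y = 0.0635. Modified duration first:
  t   CF        PV=CF/(1+0.0635)^t    t·PV
  1        17.50        16.4551        16.4551
  2        17.50        15.4726        30.9452
  3        17.50        14.5487        43.6462
  4        17.50        13.6801        54.7202
  5     1,017.50       747.9059     3,739.5294
  Σ                    808.0624     3,885.2962
P = 808.0624; D_Mac = 4.80816 yrs; D_mod = 4.80816/(1+0.0635) = 4.52108 yrs.
ΔP/P ≈ -D_mod · Δy = -4.52108 × (-0.011) = +0.049732 = +4.9732%.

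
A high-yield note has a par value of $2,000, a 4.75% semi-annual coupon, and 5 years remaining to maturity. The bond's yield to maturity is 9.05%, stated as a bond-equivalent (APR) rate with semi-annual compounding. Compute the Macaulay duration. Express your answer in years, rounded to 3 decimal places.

4.450 years

Periodic yield y = 0.04525. Discount each cash flow and weight by its period:
  t   CF        PV=CF/(1+0.04525)^t    t·PV
  1        47.50        45.4437        45.4437
  2        47.50        43.4764        86.9527
  3        47.50        41.5942       124.7827
  4        47.50        39.7936       159.1743
  5        47.50        38.0709       190.3543
  6        47.50        36.4227       218.5364
  7        47.50        34.8460       243.9217
  8        47.50        33.3374       266.6995
  9        47.50        31.8942       287.0480
  10    2,047.50     1,315.2919    13,152.9191
  Σ                  1,660.1710    14,775.8324
Price P = Σ PV = 1,660.1710.
Macaulay duration = Σ(t·PV) / P = 14,775.8324 / 1,660.1710 = 8.90019 half-year periods.
In years: 8.90019 / 2 = 4.45009 years.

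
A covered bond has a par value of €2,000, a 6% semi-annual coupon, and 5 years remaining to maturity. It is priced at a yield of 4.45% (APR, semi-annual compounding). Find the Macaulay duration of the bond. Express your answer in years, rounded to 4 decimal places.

4.4167 years

Periodic yield y = 0.02225. Discount each cash flow and weight by its period:
  t   CF        PV=CF/(1+0.02225)^t    t·PV
  1        60.00        58.6941        58.6941
  2        60.00        57.4165       114.8331
  3        60.00        56.1668       168.5005
  4        60.00        54.9443       219.7773
  5        60.00        53.7484       268.7421
  6        60.00        52.5785       315.4712
  7        60.00        51.4341       360.0389
  8        60.00        50.3146       402.5171
  9        60.00        49.2195       442.9755
  10    2,060.00     1,653.0882    16,530.8821
  Σ                  2,137.6052    18,882.4317
Price P = Σ PV = 2,137.6052.
Macaulay duration = Σ(t·PV) / P = 18,882.4317 / 2,137.6052 = 8.83345 half-year periods.
In years: 8.83345 / 2 = 4.41673 years.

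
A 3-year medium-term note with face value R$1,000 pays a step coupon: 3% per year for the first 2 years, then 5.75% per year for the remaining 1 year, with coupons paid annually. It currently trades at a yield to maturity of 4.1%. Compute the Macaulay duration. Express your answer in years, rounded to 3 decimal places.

2.914 years

Periodic yield y = 0.041. Discount each cash flow and weight by its year:
  t   CF        PV=CF/(1+0.041)^t    t·PV
  1        30.00        28.8184        28.8184
  2        30.00        27.6834        55.3668
  3     1,057.50       937.4070     2,812.2210
  Σ                    993.9089     2,896.4063
Price P = Σ PV = 993.9089.
Macaulay duration = Σ(t·PV) / P = 2,896.4063 / 993.9089 = 2.91416 years.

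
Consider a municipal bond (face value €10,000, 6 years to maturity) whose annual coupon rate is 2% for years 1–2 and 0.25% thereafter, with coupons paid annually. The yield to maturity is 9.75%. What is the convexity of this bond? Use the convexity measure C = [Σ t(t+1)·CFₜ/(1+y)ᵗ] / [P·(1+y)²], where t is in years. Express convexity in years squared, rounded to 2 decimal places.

With y = 0.0975:
  t   CF        PV=CF/(1+0.0975)^t    t·PV        t(t+1)·PV
  1       200.00       182.2323       182.2323         364.4647
  2       200.00       166.0431       332.0863         996.2588
  3        25.00        18.9115        56.7346         226.9382
  4        25.00        17.2315        68.9258         344.6291
  5        25.00        15.7006        78.5032         471.0192
  6    10,025.00     5,736.6349    34,419.8092     240,938.6642
  Σ                  6,136.7540    35,138.2914     243,341.9742
P = 6,136.7540.
Convexity = Σ t(t+1)·PV / [P·(1+y)²] = 243,341.9742 / (6,136.7540 × 1.204506) = 32.92071.

32.92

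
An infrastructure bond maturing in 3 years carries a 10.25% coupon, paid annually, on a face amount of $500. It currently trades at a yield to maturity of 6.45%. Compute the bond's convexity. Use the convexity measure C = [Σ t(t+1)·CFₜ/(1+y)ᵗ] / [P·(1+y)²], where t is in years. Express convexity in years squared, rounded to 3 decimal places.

9.383

With y = 0.0645:
  t   CF        PV=CF/(1+0.0645)^t    t·PV        t(t+1)·PV
  1        51.25        48.1447        48.1447          96.2893
  2        51.25        45.2275        90.4550         271.3650
  3       551.25       456.9952     1,370.9855       5,483.9420
  Σ                    550.3673     1,509.5852       5,851.5963
P = 550.3673.
Convexity = Σ t(t+1)·PV / [P·(1+y)²] = 5,851.5963 / (550.3673 × 1.133160) = 9.38276.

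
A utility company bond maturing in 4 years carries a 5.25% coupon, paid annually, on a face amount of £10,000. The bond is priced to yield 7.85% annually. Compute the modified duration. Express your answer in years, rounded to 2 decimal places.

3.43 years

Periodic yield y = 0.0785. First find Macaulay duration:
  t   CF        PV=CF/(1+0.0785)^t    t·PV
  1       525.00       486.7872       486.7872
  2       525.00       451.3558       902.7116
  3       525.00       418.5033     1,255.5098
  4    10,525.00     7,779.3177    31,117.2707
  Σ                  9,135.9639    33,762.2793
P = 9,135.9639; Macaulay duration = 33,762.2793 / 9,135.9639 = 3.69554 years.
Modified duration = D_Mac / (1 + y) = 3.69554 / 1.0785 = 3.42655 years.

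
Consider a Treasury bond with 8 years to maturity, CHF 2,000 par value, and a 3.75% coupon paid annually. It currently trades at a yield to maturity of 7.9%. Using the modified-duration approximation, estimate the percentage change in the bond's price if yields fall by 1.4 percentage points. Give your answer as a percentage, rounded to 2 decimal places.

Periodic yield y = 0.079. Modified duration first:
  t   CF        PV=CF/(1+0.079)^t    t·PV
  1        75.00        69.5088        69.5088
  2        75.00        64.4197       128.8393
  3        75.00        59.7031       179.1093
  4        75.00        55.3319       221.3275
  5        75.00        51.2807       256.4036
  6        75.00        47.5261       285.1569
  7        75.00        44.0465       308.3253
  8     2,075.00     1,129.3968     9,035.1742
  Σ                  1,521.2136    10,483.8449
P = 1,521.2136; D_Mac = 6.89176 yrs; D_mod = 6.89176/(1+0.079) = 6.38718 yrs.
ΔP/P ≈ -D_mod · Δy = -6.38718 × (-0.014) = +0.089420 = +8.9420%.

+8.94%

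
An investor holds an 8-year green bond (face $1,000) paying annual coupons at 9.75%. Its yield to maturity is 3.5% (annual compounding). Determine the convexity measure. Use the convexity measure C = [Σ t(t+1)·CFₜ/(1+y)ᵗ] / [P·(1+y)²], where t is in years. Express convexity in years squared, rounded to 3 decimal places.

48.048

With y = 0.035:
  t   CF        PV=CF/(1+0.035)^t    t·PV        t(t+1)·PV
  1        97.50        94.2029        94.2029         188.4058
  2        97.50        91.0173       182.0346         546.1038
  3        97.50        87.9394       263.8182       1,055.2730
  4        97.50        84.9656       339.8625       1,699.3123
  5        97.50        82.0924       410.4619       2,462.7715
  6        97.50        79.3163       475.8979       3,331.2851
  7        97.50        76.6341       536.4388       4,291.5106
  8     1,097.50       833.4542     6,667.6335      60,008.7012
  Σ                  1,429.6222     8,970.3503      73,583.3633
P = 1,429.6222.
Convexity = Σ t(t+1)·PV / [P·(1+y)²] = 73,583.3633 / (1,429.6222 × 1.071225) = 48.04826.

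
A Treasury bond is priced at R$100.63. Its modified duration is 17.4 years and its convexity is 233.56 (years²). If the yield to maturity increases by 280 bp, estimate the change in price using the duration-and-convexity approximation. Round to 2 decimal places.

Duration effect: -D_mod·Δy = -17.4 × (+0.028) = -0.487200
Convexity effect: ½·C·(Δy)² = 0.5 × 233.56 × (0.028)² = +0.09155552
ΔP/P ≈ -0.487200 + 0.09155552 = -0.39564448
ΔP ≈ 100.63 × (-0.39564448) = -39.8137040224.

-R$39.81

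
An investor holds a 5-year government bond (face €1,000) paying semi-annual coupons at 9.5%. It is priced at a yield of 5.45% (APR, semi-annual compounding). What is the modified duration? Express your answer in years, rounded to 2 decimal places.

4.06 years

Periodic yield y = 0.02725. First find Macaulay duration:
  t   CF        PV=CF/(1+0.02725)^t    t·PV
  1        47.50        46.2400        46.2400
  2        47.50        45.0133        90.0267
  3        47.50        43.8193       131.4578
  4        47.50        42.6569       170.6275
  5        47.50        41.5253       207.6265
  6        47.50        40.4238       242.5426
  7        47.50        39.3514       275.4600
  8        47.50        38.3076       306.4604
  9        47.50        37.2914       335.6223
  10    1,047.50       800.5575     8,005.5750
  Σ                  1,175.1864     9,811.6388
P = 1,175.1864; Macaulay duration = 9,811.6388 / 1,175.1864 = 8.34901 half-year periods = 4.17450 years.
Modified duration = D_Mac / (1 + y) = 4.17450 / 1.02725 = 4.06377 years.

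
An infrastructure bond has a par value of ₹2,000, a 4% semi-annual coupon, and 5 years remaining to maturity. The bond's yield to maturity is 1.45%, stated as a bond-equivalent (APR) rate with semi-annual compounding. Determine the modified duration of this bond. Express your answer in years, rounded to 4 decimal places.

4.5764 years

Periodic yield y = 0.00725. First find Macaulay duration:
  t   CF        PV=CF/(1+0.00725)^t    t·PV
  1        40.00        39.7121        39.7121
  2        40.00        39.4262        78.8525
  3        40.00        39.1425       117.4274
  4        40.00        38.8607       155.4429
  5        40.00        38.5810       192.9051
  6        40.00        38.3033       229.8199
  7        40.00        38.0276       266.1933
  8        40.00        37.7539       302.0312
  9        40.00        37.4822       337.3394
  10    2,040.00     1,897.8304    18,978.3043
  Σ                  2,245.1199    20,698.0280
P = 2,245.1199; Macaulay duration = 20,698.0280 / 2,245.1199 = 9.21912 half-year periods = 4.60956 years.
Modified duration = D_Mac / (1 + y) = 4.60956 / 1.00725 = 4.57638 years.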